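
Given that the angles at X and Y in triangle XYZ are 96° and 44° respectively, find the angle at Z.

angle Z = 180 - 96 - 44 = 40 degrees.

40 degrees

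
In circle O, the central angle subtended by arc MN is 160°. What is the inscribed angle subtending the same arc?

Inscribed angle = 160° / 2 = 80° (inscribed angle theorem).

80°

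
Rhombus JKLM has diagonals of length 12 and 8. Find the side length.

The diagonals of a rhombus bisect each other at right angles.
Half-diagonals: 12/2 = 6 and 8/2 = 4
side = sqrt(6^2 + 4^2)
side = sqrt(36 + 16)
side = sqrt(52) = 2*sqrt(13)

2*sqrt(13)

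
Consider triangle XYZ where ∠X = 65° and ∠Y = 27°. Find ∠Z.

The interior angles sum to 180°: angle Z = 180 - 65 - 27 = 88°.
The triangle is acute (angles 65°, 27°, 88°).

88 degrees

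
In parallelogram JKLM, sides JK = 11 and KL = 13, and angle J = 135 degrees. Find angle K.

Opposite sides of a parallelogram are parallel, so consecutive angles form co-interior angles on a transversal.
Co-interior angles sum to 180°, giving angle K = 180 - 135 = 45 degrees.

45 degrees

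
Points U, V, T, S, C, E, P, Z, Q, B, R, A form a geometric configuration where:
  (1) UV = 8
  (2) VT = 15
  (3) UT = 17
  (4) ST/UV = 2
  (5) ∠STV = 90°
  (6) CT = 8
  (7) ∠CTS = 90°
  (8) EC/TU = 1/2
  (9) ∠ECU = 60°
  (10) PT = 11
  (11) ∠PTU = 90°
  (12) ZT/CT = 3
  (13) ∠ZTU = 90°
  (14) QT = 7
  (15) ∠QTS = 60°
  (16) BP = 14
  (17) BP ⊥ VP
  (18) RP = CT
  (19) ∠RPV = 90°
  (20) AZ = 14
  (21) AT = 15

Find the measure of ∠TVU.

Step 1: By the inverse law of cosines on triangle TVU: cos(∠TVU) = (15² + 8² − 17²) / (2·15·8) = 0/240 = 0, so ∠TVU = 90°.

Therefore, the measure of angle ∠TVU = 90°.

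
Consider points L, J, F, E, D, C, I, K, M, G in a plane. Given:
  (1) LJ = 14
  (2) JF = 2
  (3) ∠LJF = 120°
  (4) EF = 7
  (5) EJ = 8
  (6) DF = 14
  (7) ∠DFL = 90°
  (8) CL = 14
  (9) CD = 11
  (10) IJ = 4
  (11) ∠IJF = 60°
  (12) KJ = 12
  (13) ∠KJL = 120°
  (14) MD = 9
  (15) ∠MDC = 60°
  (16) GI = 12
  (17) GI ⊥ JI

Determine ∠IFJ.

Step 1: By the law of cosines on triangle FJI: FI² = 2² + 4² − 2·2·4·cos(60°) = 12, so FI = 2·√3.
Step 2: By the inverse law of cosines on triangle IFJ: cos(∠IFJ) = ((2·√3)² + 2² − 4²) / (2·2·√3·2) = 0/13.86 = 0, so ∠IFJ = 90°.

Therefore, the measure of angle ∠IFJ = 90°.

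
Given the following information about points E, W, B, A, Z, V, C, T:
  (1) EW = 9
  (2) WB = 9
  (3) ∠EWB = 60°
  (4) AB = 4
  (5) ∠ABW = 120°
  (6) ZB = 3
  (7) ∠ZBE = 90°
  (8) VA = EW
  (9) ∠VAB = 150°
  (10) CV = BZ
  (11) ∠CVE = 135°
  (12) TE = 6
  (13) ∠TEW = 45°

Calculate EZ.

Step 1: By the law of cosines on triangle BWE: BE² = 9² + 9² − 2·9·9·cos(60°) = 81, so BE = 9.
Step 2: By the law of cosines on triangle EBZ: EZ² = 9² + 3² − 2·9·3·cos(90°) = 90, so EZ = 3·√10.

Therefore, the length of EZ = 3·√10.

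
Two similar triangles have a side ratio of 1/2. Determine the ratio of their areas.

Area scales with the square of linear dimensions. If every length is multiplied by 1/2, then the area is multiplied by (1/2)^2 = 1/4.
The area ratio is 1:4.

1:4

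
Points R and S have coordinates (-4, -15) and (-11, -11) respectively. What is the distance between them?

d = sqrt((-7)^2 + (4)^2) = sqrt(65)

sqrt(65)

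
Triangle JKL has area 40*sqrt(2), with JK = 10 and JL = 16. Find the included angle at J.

sin(C) = 2 * 40*sqrt(2) / (10 * 16) = sqrt(2)/2, so C = arcsin(sqrt(2)/2) = 45°.
Since sin(180° - C) = sin(C), the obtuse angle 135° gives the same area, so C = 45° or C = 135°.

45° or 135°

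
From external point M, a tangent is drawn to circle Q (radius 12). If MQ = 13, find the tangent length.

tangent = √(d² - r²) = √(13² - 12²) = √(169 - 144) = √25 = 5

5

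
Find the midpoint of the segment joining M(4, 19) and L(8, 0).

The midpoint is the point halfway along the segment.
Move half the horizontal distance: 4 + (8 - 4)/2 = 4 + 4/2 = 6
Move half the vertical distance: 19 + (0 - 19)/2 = 19 + -19/2 = 19/2
Midpoint = (6, 19/2)

(6, 19/2)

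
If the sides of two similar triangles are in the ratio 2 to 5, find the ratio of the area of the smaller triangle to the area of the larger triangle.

Area scales with the square of linear dimensions. If every length is multiplied by 2/5, then the area is multiplied by (2/5)^2 = 4/25.
The area ratio is 4:25.

4:25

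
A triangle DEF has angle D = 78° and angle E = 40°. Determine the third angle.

angle F = 180 - 78 - 40 = 62 degrees.

62 degrees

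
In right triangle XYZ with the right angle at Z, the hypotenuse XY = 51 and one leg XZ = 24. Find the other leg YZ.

By the Pythagorean theorem: YZ^2 = XY^2 - XZ^2
YZ^2 = 51^2 - 24^2 = 2601 - 576 = 2025
YZ = sqrt(2025) = 45

45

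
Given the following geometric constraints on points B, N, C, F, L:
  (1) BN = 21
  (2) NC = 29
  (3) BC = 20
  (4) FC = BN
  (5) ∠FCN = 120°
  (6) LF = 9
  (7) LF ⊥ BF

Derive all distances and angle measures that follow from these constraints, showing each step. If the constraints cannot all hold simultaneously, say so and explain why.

The constraints are consistent.

From the given relations:
  FC = BN = 21

Step 1: From NC = 29, CF = 21, and ∠NCF = 120°, by the law of cosines:
  NF² = NC² + CF² - 2·NC·CF·cos(120°) = 841 + 441 + 609 = 1891
  NF ≈ 43.49

Step 2: From BC = 20, BN = 21, CN = 29, by the inverse law of cosines:
  cos(∠CBN) = (BC² + BN² - CN²) / (2·BC·BN)
  ∠CBN = 90°

Step 3: From NB = 21, NC = 29, BC = 20, by the inverse law of cosines:
  cos(∠BNC) = (NB² + NC² - BC²) / (2·NB·NC)
  ∠BNC = 43.6°

Step 4: From CB = 20, CN = 29, BN = 21, by the inverse law of cosines:
  cos(∠BCN) = (CB² + CN² - BN²) / (2·CB·CN)
  ∠BCN = 46.4°

Step 5: From NC = 29, NF = 43.49, CF = 21, by the inverse law of cosines:
  cos(∠CNF) = (NC² + NF² - CF²) / (2·NC·NF)
  ∠CNF = 24.72°

Step 6: From FC = 21, FN = 43.49, CN = 29, by the inverse law of cosines:
  cos(∠CFN) = (FC² + FN² - CN²) / (2·FC·FN)
  ∠CFN = 35.28°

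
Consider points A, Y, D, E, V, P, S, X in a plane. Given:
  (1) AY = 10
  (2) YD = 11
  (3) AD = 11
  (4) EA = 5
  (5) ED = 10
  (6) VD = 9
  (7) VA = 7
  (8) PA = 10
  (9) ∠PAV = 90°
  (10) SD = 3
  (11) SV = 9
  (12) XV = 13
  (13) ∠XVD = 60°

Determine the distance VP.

Step 1: By the law of cosines on triangle VAP: VP² = 7² + 10² − 2·7·10·cos(90°) = 149, so VP = √149.

Therefore, the length of VP = √149.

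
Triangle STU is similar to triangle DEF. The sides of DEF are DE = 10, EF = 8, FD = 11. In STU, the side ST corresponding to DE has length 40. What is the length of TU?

Similar triangles have proportional sides. Setting up the proportion:
ST / DE = TU / EF
40 / 10 = TU / 8
TU = 8 * 40 / 10 = 32.

32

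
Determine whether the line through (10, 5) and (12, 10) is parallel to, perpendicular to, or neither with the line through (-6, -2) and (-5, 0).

Slope of line 1: m1 = (10 - 5)/(12 - 10) = 5/2 = 5/2
Slope of line 2: m2 = (0 - -2)/(-5 - -6) = 2/1 = 2
m1 != m2 and m1*m2 = 5 != -1. Neither.

Neither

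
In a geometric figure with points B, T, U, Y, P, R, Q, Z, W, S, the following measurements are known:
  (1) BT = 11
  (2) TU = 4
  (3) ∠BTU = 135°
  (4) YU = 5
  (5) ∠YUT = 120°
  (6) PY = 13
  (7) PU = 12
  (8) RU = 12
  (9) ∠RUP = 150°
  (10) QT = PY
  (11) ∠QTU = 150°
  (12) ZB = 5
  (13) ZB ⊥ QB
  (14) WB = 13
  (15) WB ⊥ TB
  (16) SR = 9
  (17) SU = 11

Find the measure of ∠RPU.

Step 1: By the law of cosines on triangle PUR: PR² = 12² + 12² − 2·12·12·cos(150°) = 537.42, so PR ≈ 23.18.
Step 2: By the inverse law of cosines on triangle RPU: cos(∠RPU) = (23.18² + 12² − 12²) / (2·23.18·12) = 537.42/556.37 = 0.9659, so ∠RPU = 15°.

Therefore, the measure of angle ∠RPU = 15°.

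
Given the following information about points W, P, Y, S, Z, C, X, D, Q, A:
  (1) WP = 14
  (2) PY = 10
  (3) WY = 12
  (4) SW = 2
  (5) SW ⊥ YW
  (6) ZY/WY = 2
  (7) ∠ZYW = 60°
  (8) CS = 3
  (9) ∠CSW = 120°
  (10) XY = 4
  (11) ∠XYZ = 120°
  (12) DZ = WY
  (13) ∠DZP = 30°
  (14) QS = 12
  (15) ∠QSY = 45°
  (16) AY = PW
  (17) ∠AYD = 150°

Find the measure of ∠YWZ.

From the given relations: ZY = 2·WY = 2·12 = 24.
Step 1: By the law of cosines on triangle WYZ: WZ² = 12² + 24² − 2·12·24·cos(60°) = 432, so WZ = 12·√3.
Step 2: By the inverse law of cosines on triangle YWZ: cos(∠YWZ) = (12² + (12·√3)² − 24²) / (2·12·12·√3) = 0/498.83 = 0, so ∠YWZ = 90°.

Therefore, the measure of angle ∠YWZ = 90°.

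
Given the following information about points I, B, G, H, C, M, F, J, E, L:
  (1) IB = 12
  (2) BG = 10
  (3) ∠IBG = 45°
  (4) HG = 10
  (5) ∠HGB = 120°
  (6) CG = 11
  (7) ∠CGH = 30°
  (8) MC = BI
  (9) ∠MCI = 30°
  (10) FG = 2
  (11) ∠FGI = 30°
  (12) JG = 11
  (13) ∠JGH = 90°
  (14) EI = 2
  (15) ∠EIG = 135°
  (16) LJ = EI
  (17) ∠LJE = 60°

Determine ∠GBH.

Step 1: By the law of cosines on triangle BGH: BH² = 10² + 10² − 2·10·10·cos(120°) = 300, so BH = 10·√3.
Step 2: By the inverse law of cosines on triangle GBH: cos(∠GBH) = (10² + (10·√3)² − 10²) / (2·10·10·√3) = 300/346.41 = 0.866, so ∠GBH = 30°.

Therefore, the measure of angle ∠GBH = 30°.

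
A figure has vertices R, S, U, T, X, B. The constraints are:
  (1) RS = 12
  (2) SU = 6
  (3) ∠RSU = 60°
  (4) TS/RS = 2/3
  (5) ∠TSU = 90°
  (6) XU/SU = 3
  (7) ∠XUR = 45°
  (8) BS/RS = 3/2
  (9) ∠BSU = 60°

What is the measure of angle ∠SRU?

Step 1: By the law of cosines on triangle RSU: RU² = 12² + 6² − 2·12·6·cos(60°) = 108, so RU = 6·√3.
Step 2: By the inverse law of cosines on triangle SRU: cos(∠SRU) = (12² + (6·√3)² − 6²) / (2·12·6·√3) = 216/249.42 = 0.866, so ∠SRU = 30°.

Therefore, the measure of angle ∠SRU = 30°.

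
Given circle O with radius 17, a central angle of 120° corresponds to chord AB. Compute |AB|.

Drop a perpendicular from the center to the chord, bisecting both the chord and the central angle.
Each half-chord = r sin(θ/2) = 17 sin(60°).
The full chord = 2 × 17 × sin(60°) = 17*sqrt(3).

17*sqrt(3)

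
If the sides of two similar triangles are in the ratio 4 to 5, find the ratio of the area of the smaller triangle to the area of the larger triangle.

Area scales with the square of linear dimensions. If every length is multiplied by 4/5, then the area is multiplied by (4/5)^2 = 16/25.
The area ratio is 16:25.

16:25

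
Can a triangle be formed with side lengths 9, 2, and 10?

For three segments to close into a triangle, no single side can be as long as the other two combined.
The longest side is 10, and 2 + 9 = 11 > 10.
A triangle can be formed.

Yes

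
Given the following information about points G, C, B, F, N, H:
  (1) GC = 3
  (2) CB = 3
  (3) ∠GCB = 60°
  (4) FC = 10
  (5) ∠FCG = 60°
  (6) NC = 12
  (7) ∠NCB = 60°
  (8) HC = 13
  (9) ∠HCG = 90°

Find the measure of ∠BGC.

Step 1: By the law of cosines on triangle GCB: GB² = 3² + 3² − 2·3·3·cos(60°) = 9, so GB = 3.
Step 2: By the inverse law of cosines on triangle BGC: cos(∠BGC) = (3² + 3² − 3²) / (2·3·3) = 9/18 = 0.5, so ∠BGC = 60°.

Therefore, the measure of angle ∠BGC = 60°.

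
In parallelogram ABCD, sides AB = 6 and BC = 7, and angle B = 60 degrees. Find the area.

Area = 6 * 7 * sin(60°) = 42 * sqrt(3)/2 = 21*sqrt(3)

21*sqrt(3)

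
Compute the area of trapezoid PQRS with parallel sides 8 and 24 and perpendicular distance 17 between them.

A trapezoid's area equals the midsegment times the height.
The midsegment is (8 + 24) / 2 = 16.
Area = 16 * 17 = 272.

272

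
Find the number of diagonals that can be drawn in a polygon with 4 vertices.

Each of the 4 vertices connects to 1 non-adjacent vertices via diagonals.
Total connections = 4 × 1 = 4, but each diagonal is counted twice.
Number of diagonals = 4 / 2 = 2.

2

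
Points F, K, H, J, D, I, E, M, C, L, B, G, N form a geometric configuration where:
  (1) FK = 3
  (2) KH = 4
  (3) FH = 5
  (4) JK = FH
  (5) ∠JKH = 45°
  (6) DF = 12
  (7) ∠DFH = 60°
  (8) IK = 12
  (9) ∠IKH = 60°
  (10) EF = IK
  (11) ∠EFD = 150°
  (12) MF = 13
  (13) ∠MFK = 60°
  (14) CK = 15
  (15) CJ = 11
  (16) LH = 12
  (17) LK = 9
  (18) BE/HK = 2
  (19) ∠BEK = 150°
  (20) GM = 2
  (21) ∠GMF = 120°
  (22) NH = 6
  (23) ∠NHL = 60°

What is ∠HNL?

Step 1: By the law of cosines on triangle NHL: NL² = 6² + 12² − 2·6·12·cos(60°) = 108, so NL = 6·√3.
Step 2: By the inverse law of cosines on triangle HNL: cos(∠HNL) = (6² + (6·√3)² − 12²) / (2·6·6·√3) = 0/124.71 = 0, so ∠HNL = 90°.

Therefore, the measure of angle ∠HNL = 90°.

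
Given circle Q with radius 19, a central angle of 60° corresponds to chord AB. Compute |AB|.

Drop a perpendicular from the center to the chord, bisecting both the chord and the central angle.
Each half-chord = r sin(θ/2) = 19 sin(30°).
The full chord = 2 × 19 × sin(30°) = 19.

19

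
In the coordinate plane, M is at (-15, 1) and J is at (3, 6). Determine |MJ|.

d = sqrt((18)^2 + (5)^2) = sqrt(349)

sqrt(349)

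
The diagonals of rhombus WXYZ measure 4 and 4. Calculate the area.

The diagonals of a rhombus divide it into four right triangles.
Each triangle has legs 4/ 2 = 2 and 4/2 = 2, so each has area (1/2)*2*2 = 2.
Four such triangles give total area = (d1 * d2) / 2 = 8.

8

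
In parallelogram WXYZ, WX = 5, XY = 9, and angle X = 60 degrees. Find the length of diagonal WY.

The diagonal of a parallelogram can be found by treating two adjacent sides and the diagonal as a triangle.
Applying the law of cosines with sides 5, 9 and included angle 60°:
d^2 = 25 + 81 - 90*cos(60°) = 61
d = sqrt(61)

sqrt(61)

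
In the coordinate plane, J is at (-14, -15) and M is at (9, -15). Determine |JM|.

d = sqrt((9 - -14)^2 + (-15 - -15)^2)
d = sqrt(23^2 + 0^2)
d = sqrt(529 + 0)
d = sqrt(529) = 23

23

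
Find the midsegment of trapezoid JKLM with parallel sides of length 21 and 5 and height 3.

The midsegment (median) of a trapezoid connects the midpoints of the non-parallel sides.
Its length is the average of the two bases: (21 + 5) / 2 = 13.

13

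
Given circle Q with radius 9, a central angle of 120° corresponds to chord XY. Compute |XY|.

Drop a perpendicular from the center to the chord, bisecting both the chord and the central angle.
Each half-chord = r sin(θ/2) = 9 sin(60°).
The full chord = 2 × 9 × sin(60°) = 9*sqrt(3).

9*sqrt(3)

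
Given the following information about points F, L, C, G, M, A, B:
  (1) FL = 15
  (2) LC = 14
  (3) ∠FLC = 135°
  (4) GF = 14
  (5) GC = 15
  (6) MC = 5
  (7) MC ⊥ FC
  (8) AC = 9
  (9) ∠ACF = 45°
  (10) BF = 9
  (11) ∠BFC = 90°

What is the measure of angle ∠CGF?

Step 1: By the law of cosines on triangle CLF: CF² = 14² + 15² − 2·14·15·cos(135°) = 717.98, so CF ≈ 26.8.
Step 2: By the inverse law of cosines on triangle CGF: cos(∠CGF) = (15² + 14² − 26.8²) / (2·15·14) = -296.98/420 = -0.7071, so ∠CGF = 135°.

Therefore, the measure of angle ∠CGF = 135°.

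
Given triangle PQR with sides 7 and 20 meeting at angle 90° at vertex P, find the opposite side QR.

By the law of cosines: QR^2 = PQ^2 + PR^2 - 2*PQ*PR*cos(P)
QR^2 = 7^2 + 20^2 - 2*7*20*cos(90°)
QR^2 = 49 + 400 - 280*(0)
QR^2 = 449
QR = sqrt(449)

sqrt(449)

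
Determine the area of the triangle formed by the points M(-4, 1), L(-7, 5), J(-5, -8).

Shoelace: Area = (1/2)|-4(5--8) + -7(-8-1) + -5(1-5)| = (1/2)(31) = 31/2

31/2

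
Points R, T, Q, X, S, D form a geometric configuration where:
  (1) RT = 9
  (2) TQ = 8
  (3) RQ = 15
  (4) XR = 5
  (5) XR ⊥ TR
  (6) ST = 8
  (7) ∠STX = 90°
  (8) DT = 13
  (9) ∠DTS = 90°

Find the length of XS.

Step 1: By the law of cosines on triangle XRT: XT² = 5² + 9² − 2·5·9·cos(90°) = 106, so XT = √106.
Step 2: By the law of cosines on triangle XTS: XS² = √106² + 8² − 2·√106·8·cos(90°) = 170, so XS = √170.

Therefore, the length of XS = √170.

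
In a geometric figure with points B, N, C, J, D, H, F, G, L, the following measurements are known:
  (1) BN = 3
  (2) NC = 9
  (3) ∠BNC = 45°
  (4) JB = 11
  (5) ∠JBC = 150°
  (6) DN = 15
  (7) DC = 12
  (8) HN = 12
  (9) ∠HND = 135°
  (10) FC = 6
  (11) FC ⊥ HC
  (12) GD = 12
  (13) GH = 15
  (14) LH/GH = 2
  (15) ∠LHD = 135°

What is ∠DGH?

Step 1: By the law of cosines on triangle DNH: DH² = 15² + 12² − 2·15·12·cos(135°) = 623.56, so DH ≈ 24.97.
Step 2: By the inverse law of cosines on triangle DGH: cos(∠DGH) = (12² + 15² − 24.97²) / (2·12·15) = -254.56/360 = -0.7071, so ∠DGH = 135°.

Therefore, the measure of angle ∠DGH = 135°.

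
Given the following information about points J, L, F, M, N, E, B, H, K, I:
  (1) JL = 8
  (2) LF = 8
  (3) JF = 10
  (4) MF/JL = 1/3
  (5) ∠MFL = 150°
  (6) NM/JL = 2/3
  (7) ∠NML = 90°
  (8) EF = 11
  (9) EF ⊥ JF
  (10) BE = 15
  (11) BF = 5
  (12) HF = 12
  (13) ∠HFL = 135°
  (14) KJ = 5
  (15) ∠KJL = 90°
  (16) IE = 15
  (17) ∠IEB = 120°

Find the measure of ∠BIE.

Step 1: By the law of cosines on triangle IEB: IB² = 15² + 15² − 2·15·15·cos(120°) = 675, so IB = 15·√3.
Step 2: By the inverse law of cosines on triangle BIE: cos(∠BIE) = ((15·√3)² + 15² − 15²) / (2·15·√3·15) = 675/779.42 = 0.866, so ∠BIE = 30°.

Therefore, the measure of angle ∠BIE = 30°.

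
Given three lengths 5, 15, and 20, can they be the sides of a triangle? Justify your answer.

The longest side is 20. The other two sides sum to 5 + 15 = 20.
Since 20 ≤ 20, the two shorter sides cannot reach around to close the triangle.

No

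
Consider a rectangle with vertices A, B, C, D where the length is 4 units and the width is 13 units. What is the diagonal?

d = sqrt(4^2 + 13^2) = sqrt(185)

sqrt(185)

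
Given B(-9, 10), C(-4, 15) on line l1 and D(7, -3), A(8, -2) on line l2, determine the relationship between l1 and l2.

Slope of line 1: m1 = (15 - 10)/(-4 - -9) = 5/5 = 1
Slope of line 2: m2 = (-2 - -3)/(8 - 7) = 1/1 = 1
m1 = m2, so the lines are parallel.

Parallel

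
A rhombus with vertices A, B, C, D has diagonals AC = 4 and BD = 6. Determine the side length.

Half-diagonals are 2 and 3. side = sqrt(2^2 + 3^2) = sqrt(13)

sqrt(13)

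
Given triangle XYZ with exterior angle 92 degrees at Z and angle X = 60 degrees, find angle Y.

angle Y = 92 - 60 = 32 degrees (exterior angle theorem).

32 degrees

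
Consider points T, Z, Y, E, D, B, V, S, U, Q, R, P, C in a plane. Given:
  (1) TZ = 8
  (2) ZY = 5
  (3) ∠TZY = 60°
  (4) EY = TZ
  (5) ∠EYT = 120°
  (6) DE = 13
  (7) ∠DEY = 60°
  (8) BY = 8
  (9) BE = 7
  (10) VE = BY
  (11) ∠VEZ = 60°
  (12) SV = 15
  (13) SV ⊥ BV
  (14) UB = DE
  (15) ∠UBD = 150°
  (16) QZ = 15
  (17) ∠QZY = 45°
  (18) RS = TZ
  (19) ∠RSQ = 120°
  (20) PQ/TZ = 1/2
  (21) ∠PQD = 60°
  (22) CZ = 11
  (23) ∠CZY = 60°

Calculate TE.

From the given relations: EY = TZ = 8.
Step 1: By the law of cosines on triangle TZY: TY² = 8² + 5² − 2·8·5·cos(60°) = 49, so TY = 7.
Step 2: By the law of cosines on triangle TYE: TE² = 7² + 8² − 2·7·8·cos(120°) = 169, so TE = 13.

Therefore, the length of TE = 13.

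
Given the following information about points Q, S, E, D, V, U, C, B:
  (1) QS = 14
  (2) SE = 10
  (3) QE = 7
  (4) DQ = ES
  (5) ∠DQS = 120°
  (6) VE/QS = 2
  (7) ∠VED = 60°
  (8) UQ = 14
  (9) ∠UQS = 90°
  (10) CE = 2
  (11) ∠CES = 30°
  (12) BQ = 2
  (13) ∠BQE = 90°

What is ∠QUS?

Step 1: By the law of cosines on triangle UQS: US² = 14² + 14² − 2·14·14·cos(90°) = 392, so US = 14·√2.
Step 2: By the inverse law of cosines on triangle QUS: cos(∠QUS) = (14² + (14·√2)² − 14²) / (2·14·14·√2) = 392/554.37 = 0.7071, so ∠QUS = 45°.

Therefore, the measure of angle ∠QUS = 45°.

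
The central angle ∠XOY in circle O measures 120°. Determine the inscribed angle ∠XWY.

Inscribed angle = 120° / 2 = 60° (inscribed angle theorem).

60°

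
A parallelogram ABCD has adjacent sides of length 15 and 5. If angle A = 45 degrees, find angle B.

In a parallelogram, consecutive angles are supplementary (sum to 180°).
angle B = 180 - angle A
angle B = 180 - 45
angle B = 135 degrees

135 degrees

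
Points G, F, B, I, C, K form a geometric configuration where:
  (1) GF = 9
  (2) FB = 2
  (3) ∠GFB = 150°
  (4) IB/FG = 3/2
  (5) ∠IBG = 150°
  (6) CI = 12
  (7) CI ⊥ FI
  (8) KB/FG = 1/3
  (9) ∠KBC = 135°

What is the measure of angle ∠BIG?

From the given relations: IB = 3/2·FG = 3/2·9 ≈ 13.5.
Step 1: By the law of cosines on triangle BFG: BG² = 2² + 9² − 2·2·9·cos(150°) = 116.18, so BG ≈ 10.78.
Step 2: By the law of cosines on triangle IBG: IG² = 13.5² + 10.78² − 2·13.5·10.78·cos(150°) = 550.46, so IG ≈ 23.46.
Step 3: By the inverse law of cosines on triangle BIG: cos(∠BIG) = (13.5² + 23.46² − 10.78²) / (2·13.5·23.46) = 616.53/633.47 = 0.9733, so ∠BIG = 13.28°.

Therefore, the measure of angle ∠BIG = 13.28°.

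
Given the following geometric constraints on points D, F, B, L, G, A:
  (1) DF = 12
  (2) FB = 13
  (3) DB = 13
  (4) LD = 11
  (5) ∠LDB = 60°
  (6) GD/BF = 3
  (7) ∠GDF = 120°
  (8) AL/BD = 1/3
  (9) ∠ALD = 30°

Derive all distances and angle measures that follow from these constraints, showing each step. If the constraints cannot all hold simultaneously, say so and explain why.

The constraints are consistent.

From the given relations:
  GD = 3·BF = 3·13 = 39
  AL = 1/3·BD = 1/3·13 ≈ 4.33

Step 1: From DL = 11, LA = 4.33, and ∠DLA = 30°, by the law of cosines:
  DA² = DL² + LA² - 2·DL·LA·cos(30°) = 121 + 18.78 - 82.56 = 57.22
  DA ≈ 7.56

Step 2: From FD = 12, DG = 39, and ∠FDG = 120°, by the law of cosines:
  FG² = FD² + DG² - 2·FD·DG·cos(120°) = 144 + 1521 + 468 = 2133
  FG ≈ 46.18

Step 3: From BD = 13, DL = 11, and ∠BDL = 60°, by the law of cosines:
  BL² = BD² + DL² - 2·BD·DL·cos(60°) = 169 + 121 - 143 = 147
  BL = 7·√3

Step 4: From DB = 13, DF = 12, BF = 13, by the inverse law of cosines:
  cos(∠BDF) = (DB² + DF² - BF²) / (2·DB·DF)
  ∠BDF = 62.51°

Step 5: From FB = 13, FD = 12, BD = 13, by the inverse law of cosines:
  cos(∠BFD) = (FB² + FD² - BD²) / (2·FB·FD)
  ∠BFD = 62.51°

Step 6: From BD = 13, BF = 13, DF = 12, by the inverse law of cosines:
  cos(∠DBF) = (BD² + BF² - DF²) / (2·BD·BF)
  ∠DBF = 54.97°

Step 7: From DA = 7.56, DL = 11, AL = 4.33, by the inverse law of cosines:
  cos(∠ADL) = (DA² + DL² - AL²) / (2·DA·DL)
  ∠ADL = 16.64°

Step 8: From FD = 12, FG = 46.18, DG = 39, by the inverse law of cosines:
  cos(∠DFG) = (FD² + FG² - DG²) / (2·FD·FG)
  ∠DFG = 47°

Step 9: From BD = 13, BL = 7·√3, DL = 11, by the inverse law of cosines:
  cos(∠DBL) = (BD² + BL² - DL²) / (2·BD·BL)
  ∠DBL = 51.79°

Step 10: From LB = 7·√3, LD = 11, BD = 13, by the inverse law of cosines:
  cos(∠BLD) = (LB² + LD² - BD²) / (2·LB·LD)
  ∠BLD = 68.21°

Step 11: From GD = 39, GF = 46.18, DF = 12, by the inverse law of cosines:
  cos(∠DGF) = (GD² + GF² - DF²) / (2·GD·GF)
  ∠DGF = 13°

Step 12: From AD = 7.56, AL = 4.33, DL = 11, by the inverse law of cosines:
  cos(∠DAL) = (AD² + AL² - DL²) / (2·AD·AL)
  ∠DAL = 133.36°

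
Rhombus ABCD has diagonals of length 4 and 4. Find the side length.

Half-diagonals are 2 and 2. side = sqrt(2^2 + 2^2) = sqrt(8) = 2*sqrt(2)

2*sqrt(2)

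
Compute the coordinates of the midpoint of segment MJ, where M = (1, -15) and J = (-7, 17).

The midpoint is the point halfway along the segment.
Move half the horizontal distance: 1 + (-7 - 1)/2 = 1 + -8/2 = -3
Move half the vertical distance: -15 + (17 - -15)/2 = -15 + 32/2 = 1
Midpoint = (-3, 1)

(-3, 1)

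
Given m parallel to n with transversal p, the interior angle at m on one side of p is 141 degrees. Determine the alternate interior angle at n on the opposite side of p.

Alternate interior angles formed by parallel lines and a transversal are equal.
The given angle is 141 degrees.
The alternate interior angle = 141 degrees.

141 degrees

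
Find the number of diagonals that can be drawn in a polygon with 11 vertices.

Each of the 11 vertices connects to 8 non-adjacent vertices via diagonals.
Total connections = 11 × 8 = 88, but each diagonal is counted twice.
Number of diagonals = 88 / 2 = 44.

44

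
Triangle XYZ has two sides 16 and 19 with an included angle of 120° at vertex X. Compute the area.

Area = (1/2) * XY * XZ * sin(X)
Area = (1/2) * 16 * 19 * sin(120°)
Area = (1/2) * 16 * 19 * sqrt(3)/2
Area = 76*sqrt(3)

76*sqrt(3)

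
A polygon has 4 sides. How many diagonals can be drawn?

Total line segments between 4 vertices = C(4,2) = 6.
Subtract the 4 sides: 6 - 4 = 2 diagonals.

2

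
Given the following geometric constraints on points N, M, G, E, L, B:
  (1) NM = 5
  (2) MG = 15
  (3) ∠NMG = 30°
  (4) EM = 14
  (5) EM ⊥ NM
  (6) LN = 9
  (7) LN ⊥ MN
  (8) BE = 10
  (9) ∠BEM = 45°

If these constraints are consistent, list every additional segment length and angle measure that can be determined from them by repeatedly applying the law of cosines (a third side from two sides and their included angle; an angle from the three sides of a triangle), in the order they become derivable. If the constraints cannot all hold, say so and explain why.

The constraints are consistent. Derivable facts, in order:
After 1 step:
- MB ≈ 9.9
- ML = √106
- NE ≈ 14.87
- NG ≈ 10.96
After 2 steps:
- ∠BME = 45.58°
- ∠EBM = 89.42°
- ∠ENM = 70.35°
- ∠GNM = 136.81°
- ∠LMN = 60.95°
- ∠MEN = 19.65°
- ∠MGN = 13.19°
- ∠MLN = 29.05°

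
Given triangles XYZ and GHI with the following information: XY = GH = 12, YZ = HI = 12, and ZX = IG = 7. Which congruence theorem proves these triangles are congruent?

The given information matches SSS: All three pairs of corresponding sides are equal (Side-Side-Side).

SSS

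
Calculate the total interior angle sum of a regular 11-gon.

The sum of interior angles of an n-sided polygon is (n - 2) * 180.
For n = 11: (11 - 2) * 180 = 9 * 180 = 1620 degrees.

1620 degrees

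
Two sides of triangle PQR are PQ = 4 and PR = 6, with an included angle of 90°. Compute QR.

By the law of cosines: QR^2 = PQ^2 + PR^2 - 2*PQ*PR*cos(P)
QR^2 = 4^2 + 6^2 - 2*4*6*cos(90°)
QR^2 = 16 + 36 - 48*(0)
QR^2 = 52
QR = 2*sqrt(13)

2*sqrt(13)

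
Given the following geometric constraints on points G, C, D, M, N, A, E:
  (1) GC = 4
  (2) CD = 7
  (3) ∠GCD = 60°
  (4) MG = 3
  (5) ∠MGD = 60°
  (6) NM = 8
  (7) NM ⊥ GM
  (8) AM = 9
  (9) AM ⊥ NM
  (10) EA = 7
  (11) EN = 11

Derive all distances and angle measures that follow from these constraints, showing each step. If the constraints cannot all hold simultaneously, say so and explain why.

The constraints are consistent.

Step 1: From GC = 4, CD = 7, and ∠GCD = 60°, by the law of cosines:
  GD² = GC² + CD² - 2·GC·CD·cos(60°) = 16 + 49 - 28 = 37
  GD = √37

Step 2: From GM = 3, MN = 8, and ∠GMN = 90°, by the law of cosines:
  GN² = GM² + MN² - 2·GM·MN·cos(90°) = 9 + 64 - 0 = 73
  GN = √73

Step 3: From NM = 8, MA = 9, and ∠NMA = 90°, by the law of cosines:
  NA² = NM² + MA² - 2·NM·MA·cos(90°) = 64 + 81 - 0 = 145
  NA = √145

Step 4: From DG = √37, GM = 3, and ∠DGM = 60°, by the law of cosines:
  DM² = DG² + GM² - 2·DG·GM·cos(60°) = 37 + 9 - 18.25 = 27.75
  DM ≈ 5.27

Step 5: From GC = 4, GD = √37, CD = 7, by the inverse law of cosines:
  cos(∠CGD) = (GC² + GD² - CD²) / (2·GC·GD)
  ∠CGD = 85.28°

Step 6: From GM = 3, GN = √73, MN = 8, by the inverse law of cosines:
  cos(∠MGN) = (GM² + GN² - MN²) / (2·GM·GN)
  ∠MGN = 69.44°

Step 7: From DC = 7, DG = √37, CG = 4, by the inverse law of cosines:
  cos(∠CDG) = (DC² + DG² - CG²) / (2·DC·DG)
  ∠CDG = 34.72°

Step 8: From NA = √145, NE = 11, AE = 7, by the inverse law of cosines:
  cos(∠ANE) = (NA² + NE² - AE²) / (2·NA·NE)
  ∠ANE = 35°

Step 9: From NA = √145, NM = 8, AM = 9, by the inverse law of cosines:
  cos(∠ANM) = (NA² + NM² - AM²) / (2·NA·NM)
  ∠ANM = 48.37°

Step 10: From NG = √73, NM = 8, GM = 3, by the inverse law of cosines:
  cos(∠GNM) = (NG² + NM² - GM²) / (2·NG·NM)
  ∠GNM = 20.56°

Step 11: From AE = 7, AN = √145, EN = 11, by the inverse law of cosines:
  cos(∠EAN) = (AE² + AN² - EN²) / (2·AE·AN)
  ∠EAN = 64.34°

Step 12: From AM = 9, AN = √145, MN = 8, by the inverse law of cosines:
  cos(∠MAN) = (AM² + AN² - MN²) / (2·AM·AN)
  ∠MAN = 41.63°

Step 13: From EA = 7, EN = 11, AN = √145, by the inverse law of cosines:
  cos(∠AEN) = (EA² + EN² - AN²) / (2·EA·EN)
  ∠AEN = 80.66°

Step 14: From DG = √37, DM = 5.27, GM = 3, by the inverse law of cosines:
  cos(∠GDM) = (DG² + DM² - GM²) / (2·DG·DM)
  ∠GDM = 29.55°

Step 15: From MD = 5.27, MG = 3, DG = √37, by the inverse law of cosines:
  cos(∠DMG) = (MD² + MG² - DG²) / (2·MD·MG)
  ∠DMG = 90.45°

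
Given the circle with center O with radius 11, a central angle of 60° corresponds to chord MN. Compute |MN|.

Drop a perpendicular from the center to the chord, bisecting both the chord and the central angle.
Each half-chord = r sin(θ/2) = 11 sin(30°).
The full chord = 2 × 11 × sin(30°) = 11.

11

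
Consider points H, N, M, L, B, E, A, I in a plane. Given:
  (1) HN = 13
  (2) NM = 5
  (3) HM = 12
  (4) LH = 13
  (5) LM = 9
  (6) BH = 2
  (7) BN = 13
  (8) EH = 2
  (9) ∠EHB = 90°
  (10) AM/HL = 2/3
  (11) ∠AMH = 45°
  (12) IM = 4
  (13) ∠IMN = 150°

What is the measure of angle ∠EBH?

Step 1: By the law of cosines on triangle BHE: BE² = 2² + 2² − 2·2·2·cos(90°) = 8, so BE = 2·√2.
Step 2: By the inverse law of cosines on triangle EBH: cos(∠EBH) = ((2·√2)² + 2² − 2²) / (2·2·√2·2) = 8/11.31 = 0.7071, so ∠EBH = 45°.

Therefore, the measure of angle ∠EBH = 45°.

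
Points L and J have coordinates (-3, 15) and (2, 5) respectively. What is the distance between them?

The horizontal distance is |2 - -3| = 5 and the vertical distance is |5 - 15| = 10.
By the Pythagorean theorem, d = sqrt(5^2 + 10^2) = sqrt(125) = 5*sqrt(5).

5*sqrt(5)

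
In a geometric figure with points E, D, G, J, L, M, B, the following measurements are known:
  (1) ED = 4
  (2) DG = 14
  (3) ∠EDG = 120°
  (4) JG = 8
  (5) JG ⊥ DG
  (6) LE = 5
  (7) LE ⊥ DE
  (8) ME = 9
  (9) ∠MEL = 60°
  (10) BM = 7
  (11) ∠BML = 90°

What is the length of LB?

Step 1: By the law of cosines on triangle LEM: LM² = 5² + 9² − 2·5·9·cos(60°) = 61, so LM = √61.
Step 2: By the law of cosines on triangle LMB: LB² = √61² + 7² − 2·√61·7·cos(90°) = 110, so LB = √110.

Therefore, the length of LB = √110.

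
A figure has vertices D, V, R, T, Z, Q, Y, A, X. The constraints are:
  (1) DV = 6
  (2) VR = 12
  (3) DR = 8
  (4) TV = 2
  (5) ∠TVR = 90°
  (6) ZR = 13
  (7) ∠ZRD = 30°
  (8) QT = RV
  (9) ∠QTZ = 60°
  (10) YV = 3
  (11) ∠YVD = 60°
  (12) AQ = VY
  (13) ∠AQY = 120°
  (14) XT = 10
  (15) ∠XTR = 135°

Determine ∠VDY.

Step 1: By the law of cosines on triangle DVY: DY² = 6² + 3² − 2·6·3·cos(60°) = 27, so DY = 3·√3.
Step 2: By the inverse law of cosines on triangle VDY: cos(∠VDY) = (6² + (3·√3)² − 3²) / (2·6·3·√3) = 54/62.35 = 0.866, so ∠VDY = 30°.

Therefore, the measure of angle ∠VDY = 30°.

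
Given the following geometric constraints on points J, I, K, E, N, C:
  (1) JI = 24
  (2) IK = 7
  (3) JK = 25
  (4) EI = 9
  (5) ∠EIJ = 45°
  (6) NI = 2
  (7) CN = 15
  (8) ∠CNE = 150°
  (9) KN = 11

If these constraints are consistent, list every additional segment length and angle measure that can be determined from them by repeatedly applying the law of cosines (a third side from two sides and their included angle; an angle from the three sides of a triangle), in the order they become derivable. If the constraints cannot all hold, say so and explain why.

These constraints are not satisfiable: by the triangle inequality in triangle IKN, (2) IK = 7 and (6) NI = 2 force KN ≤ 7 + 2 = 9, but (9) says KN = 11. No planar figure meets all of them, so nothing further can be derived.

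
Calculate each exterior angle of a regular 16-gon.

Each exterior angle of a regular n-gon is 360 / n.
For n = 16: 360 / 16 = 45/2 degrees.

45/2 degrees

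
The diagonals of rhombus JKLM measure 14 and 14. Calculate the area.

Area = (14 * 14) / 2 = 196 / 2 = 98

98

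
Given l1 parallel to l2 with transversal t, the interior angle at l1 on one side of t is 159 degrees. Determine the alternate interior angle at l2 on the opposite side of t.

Alternate interior angles are equal: 159 degrees.

159 degrees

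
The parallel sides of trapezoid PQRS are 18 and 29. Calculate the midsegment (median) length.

midsegment = (18 + 29) / 2 = 47 / 2 = 47/2

47/2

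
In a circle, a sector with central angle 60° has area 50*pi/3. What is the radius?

The sector covers 60°/360° = 1/6 of the full circle.
Full circle area = 50*pi/3 / 1/6 = 100*pi.
Since full area = πr², we get r² = 100*pi/π = 100, so r = 10.

10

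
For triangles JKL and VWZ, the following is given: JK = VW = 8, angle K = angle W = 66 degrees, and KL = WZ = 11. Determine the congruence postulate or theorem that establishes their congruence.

The given information matches SAS: Two pairs of corresponding sides and the included angle are equal (Side-Angle-Side).

SAS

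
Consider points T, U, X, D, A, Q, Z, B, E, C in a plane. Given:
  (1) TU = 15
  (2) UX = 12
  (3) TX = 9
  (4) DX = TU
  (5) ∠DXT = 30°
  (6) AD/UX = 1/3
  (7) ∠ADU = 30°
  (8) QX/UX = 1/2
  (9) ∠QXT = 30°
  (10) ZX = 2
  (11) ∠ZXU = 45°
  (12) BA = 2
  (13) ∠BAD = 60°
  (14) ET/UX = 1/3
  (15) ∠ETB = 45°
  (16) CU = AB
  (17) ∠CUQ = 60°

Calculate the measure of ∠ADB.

From the given relations: AD = 1/3·UX = 1/3·12 = 4.
Step 1: By the law of cosines on triangle DAB: DB² = 4² + 2² − 2·4·2·cos(60°) = 12, so DB = 2·√3.
Step 2: By the inverse law of cosines on triangle ADB: cos(∠ADB) = (4² + (2·√3)² − 2²) / (2·4·2·√3) = 24/27.71 = 0.866, so ∠ADB = 30°.

Therefore, the measure of angle ∠ADB = 30°.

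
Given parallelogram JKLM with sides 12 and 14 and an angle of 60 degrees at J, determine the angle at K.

In a parallelogram, consecutive angles are supplementary (sum to 180°).
angle K = 180 - angle J
angle K = 180 - 60
angle K = 120 degrees

120 degrees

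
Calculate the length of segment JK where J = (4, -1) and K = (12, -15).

d = sqrt((12 - 4)^2 + (-15 - -1)^2)
d = sqrt(8^2 + -14^2)
d = sqrt(64 + 196)
d = sqrt(260) = 2*sqrt(65)

2*sqrt(65)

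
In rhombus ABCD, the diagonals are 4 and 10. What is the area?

The diagonals of a rhombus divide it into four right triangles.
Each triangle has legs 4/ 2 = 2 and 10/2 = 5, so each has area (1/2)*2*5 = 5.
Four such triangles give total area = (d1 * d2) / 2 = 20.

20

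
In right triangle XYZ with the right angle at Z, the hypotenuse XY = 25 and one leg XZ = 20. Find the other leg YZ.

Rearranging the Pythagorean theorem to solve for the unknown leg:
leg^2 = hypotenuse^2 - known_leg^2 = 625 - 400 = 225
leg = sqrt(225) = 15.

15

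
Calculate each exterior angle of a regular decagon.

Each exterior angle of a regular n-gon is 360 / n.
For n = 10: 360 / 10 = 36 degrees.

36 degrees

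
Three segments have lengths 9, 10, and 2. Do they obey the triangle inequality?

For three segments to close into a triangle, no single side can be as long as the other two combined.
The longest side is 10, and 2 + 9 = 11 > 10.
A triangle can be formed.

Yes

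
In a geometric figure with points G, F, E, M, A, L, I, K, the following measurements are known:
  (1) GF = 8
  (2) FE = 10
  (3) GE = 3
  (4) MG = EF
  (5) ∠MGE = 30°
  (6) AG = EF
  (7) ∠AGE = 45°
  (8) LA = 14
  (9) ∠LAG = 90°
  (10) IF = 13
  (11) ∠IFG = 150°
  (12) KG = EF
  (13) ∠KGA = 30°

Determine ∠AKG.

From the given relations: KG = EF = 10; AG = EF = 10.
Step 1: By the law of cosines on triangle KGA: KA² = 10² + 10² − 2·10·10·cos(30°) = 26.79, so KA ≈ 5.18.
Step 2: By the inverse law of cosines on triangle AKG: cos(∠AKG) = (5.18² + 10² − 10²) / (2·5.18·10) = 26.79/103.53 = 0.2588, so ∠AKG = 75°.

Therefore, the measure of angle ∠AKG = 75°.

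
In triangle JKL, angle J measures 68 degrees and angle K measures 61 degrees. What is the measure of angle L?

By the triangle angle sum property, the three interior angles of any triangle add up to 180°.
We know angle J = 68° and angle K = 61°, so their sum is 129°.
Therefore angle L = 180° - 129° = 51°.

51 degrees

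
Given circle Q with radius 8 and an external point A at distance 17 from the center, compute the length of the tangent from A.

Let T be the point of tangency. Then QT ⊥ AT (radius ⊥ tangent).
In right triangle QTA: QA² = QT² + AT²
17² = 8² + AT²
AT² = 225, AT = 15

15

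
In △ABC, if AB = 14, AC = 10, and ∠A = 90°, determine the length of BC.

Since angle A = 90°, this is a right triangle and the law of cosines reduces to the Pythagorean theorem.
BC^2 = 14^2 + 10^2 = 296
BC = 2*sqrt(74)

2*sqrt(74)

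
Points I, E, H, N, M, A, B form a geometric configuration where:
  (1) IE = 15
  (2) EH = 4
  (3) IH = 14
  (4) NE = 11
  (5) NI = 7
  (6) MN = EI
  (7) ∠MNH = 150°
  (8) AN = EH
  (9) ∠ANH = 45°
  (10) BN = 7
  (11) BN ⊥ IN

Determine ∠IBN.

Step 1: By the law of cosines on triangle BNI: BI² = 7² + 7² − 2·7·7·cos(90°) = 98, so BI = 7·√2.
Step 2: By the inverse law of cosines on triangle IBN: cos(∠IBN) = ((7·√2)² + 7² − 7²) / (2·7·√2·7) = 98/138.59 = 0.7071, so ∠IBN = 45°.

Therefore, the measure of angle ∠IBN = 45°.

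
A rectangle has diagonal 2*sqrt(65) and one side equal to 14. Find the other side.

The diagonal of a rectangle forms a right triangle with the two sides.
Rearranging the Pythagorean theorem: missing side = sqrt(d^2 - known^2).
= sqrt(260 - 196) = sqrt(64) = 8.

8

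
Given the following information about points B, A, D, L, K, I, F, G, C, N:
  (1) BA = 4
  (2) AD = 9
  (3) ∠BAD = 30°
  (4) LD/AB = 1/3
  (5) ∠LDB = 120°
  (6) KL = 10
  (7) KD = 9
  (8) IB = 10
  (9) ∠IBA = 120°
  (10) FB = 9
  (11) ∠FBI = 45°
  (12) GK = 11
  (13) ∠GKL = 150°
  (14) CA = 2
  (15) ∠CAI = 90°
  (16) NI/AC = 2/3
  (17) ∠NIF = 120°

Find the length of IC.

Step 1: By the law of cosines on triangle IBA: IA² = 10² + 4² − 2·10·4·cos(120°) = 156, so IA = 2·√39.
Step 2: By the law of cosines on triangle IAC: IC² = (2·√39)² + 2² − 2·2·√39·2·cos(90°) = 160, so IC = 4·√10.

Therefore, the length of IC = 4·√10.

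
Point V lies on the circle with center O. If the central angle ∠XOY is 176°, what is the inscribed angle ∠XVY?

By the inscribed angle theorem, the inscribed angle is half the central angle.
Inscribed angle = 176° / 2 = 88°

88°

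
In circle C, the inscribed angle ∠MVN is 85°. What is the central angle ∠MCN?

By the inscribed angle theorem, the central angle is twice the inscribed angle.
Central angle = 2 × 85° = 170°

170°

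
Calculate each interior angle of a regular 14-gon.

Each interior angle of a regular n-gon is (n - 2) * 180 / n.
For n = 14: (14 - 2) * 180 / 14 = 2160/14 = 1080/7 degrees.

1080/7 degrees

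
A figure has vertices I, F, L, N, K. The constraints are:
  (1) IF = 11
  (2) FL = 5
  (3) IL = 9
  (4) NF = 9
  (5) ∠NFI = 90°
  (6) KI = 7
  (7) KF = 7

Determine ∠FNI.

Step 1: By the law of cosines on triangle NFI: NI² = 9² + 11² − 2·9·11·cos(90°) = 202, so NI ≈ 14.21.
Step 2: By the inverse law of cosines on triangle FNI: cos(∠FNI) = (9² + 14.21² − 11²) / (2·9·14.21) = 162/255.83 = 0.6332, so ∠FNI = 50.71°.

Therefore, the measure of angle ∠FNI = 50.71°.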